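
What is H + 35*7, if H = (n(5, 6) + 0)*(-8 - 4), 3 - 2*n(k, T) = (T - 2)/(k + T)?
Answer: 2521/11 ≈ 229.18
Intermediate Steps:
n(k, T) = 3/2 - (-2 + T)/(2*(T + k)) (n(k, T) = 3/2 - (T - 2)/(2*(k + T)) = 3/2 - (-2 + T)/(2*(T + k)))
H = -174/11 (H = ((1 + 6 + (3/2)*5)/(6 + 5) + 0)*(-8 - 4) = ((1 + 6 + 15/2)/11 + 0)*(-12) = ((1/11)*(29/2) + 0)*(-12) = (29/22 + 0)*(-12) = (29/22)*(-12) = -174/11 ≈ -15.818)
H + 35*7 = -174/11 + 35*7 = -174/11 + 245 = 2521/11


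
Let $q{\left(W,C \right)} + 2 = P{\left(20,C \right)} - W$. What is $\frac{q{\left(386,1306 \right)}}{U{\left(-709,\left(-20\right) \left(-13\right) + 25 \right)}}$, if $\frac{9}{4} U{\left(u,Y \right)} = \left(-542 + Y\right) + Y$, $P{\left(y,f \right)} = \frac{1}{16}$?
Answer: $- \frac{55863}{1792} \approx -31.174$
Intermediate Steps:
$P{\left(y,f \right)} = \frac{1}{16}$
$U{\left(u,Y \right)} = - \frac{2168}{9} + \frac{8 Y}{9}$ ($U{\left(u,Y \right)} = \frac{4 \left(\left(-542 + Y\right) + Y\right)}{9} = \frac{4 \left(-542 + 2 Y\right)}{9} = - \frac{2168}{9} + \frac{8 Y}{9}$)
$q{\left(W,C \right)} = - \frac{31}{16} - W$ ($q{\left(W,C \right)} = -2 - \left(- \frac{1}{16} + W\right) = - \frac{31}{16} - W$)
$\frac{q{\left(386,1306 \right)}}{U{\left(-709,\left(-20\right) \left(-13\right) + 25 \right)}} = \frac{- \frac{31}{16} - 386}{- \frac{2168}{9} + \frac{8 \left(\left(-20\right) \left(-13\right) + 25\right)}{9}} = \frac{- \frac{31}{16} - 386}{- \frac{2168}{9} + \frac{8 \left(260 + 25\right)}{9}} = - \frac{6207}{16 \left(- \frac{2168}{9} + \frac{8}{9} \cdot 285\right)} = - \frac{6207}{16 \left(- \frac{2168}{9} + \frac{760}{3}\right)} = - \frac{6207}{16 \cdot \frac{112}{9}} = \left(- \frac{6207}{16}\right) \frac{9}{112} = - \frac{55863}{1792}$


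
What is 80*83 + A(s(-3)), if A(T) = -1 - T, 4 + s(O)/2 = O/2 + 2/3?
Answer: 19946/3 ≈ 6648.7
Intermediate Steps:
s(O) = -20/3 + O (s(O) = -8 + 2*(O/2 + 2/3) = -8 + 2*(O*(½) + 2*(⅓)) = -8 + 2*(O/2 + ⅔) = -8 + 2*(⅔ + O/2) = -8 + (4/3 + O) = -20/3 + O)
80*83 + A(s(-3)) = 80*83 + (-1 - (-20/3 - 3)) = 6640 + (-1 - 1*(-29/3)) = 6640 + (-1 + 29/3) = 6640 + 26/3 = 19946/3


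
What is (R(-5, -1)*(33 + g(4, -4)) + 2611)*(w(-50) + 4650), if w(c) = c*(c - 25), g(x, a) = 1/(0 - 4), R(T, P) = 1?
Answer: 22207500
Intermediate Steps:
g(x, a) = -1/4 (g(x, a) = 1/(-4) = -1/4)
w(c) = c*(-25 + c)
(R(-5, -1)*(33 + g(4, -4)) + 2611)*(w(-50) + 4650) = (1*(33 - 1/4) + 2611)*(-50*(-25 - 50) + 4650) = (1*(131/4) + 2611)*(-50*(-75) + 4650) = (131/4 + 2611)*(3750 + 4650) = (10575/4)*8400 = 22207500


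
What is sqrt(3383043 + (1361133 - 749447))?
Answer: sqrt(3994729) ≈ 1998.7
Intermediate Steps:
sqrt(3383043 + (1361133 - 749447)) = sqrt(3383043 + 611686) = sqrt(3994729)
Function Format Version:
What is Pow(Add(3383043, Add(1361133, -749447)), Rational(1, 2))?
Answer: Pow(3994729, Rational(1, 2)) ≈ 1998.7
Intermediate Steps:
Pow(Add(3383043, Add(1361133, -749447)), Rational(1, 2)) = Pow(Add(3383043, 611686), Rational(1, 2)) = Pow(3994729, Rational(1, 2))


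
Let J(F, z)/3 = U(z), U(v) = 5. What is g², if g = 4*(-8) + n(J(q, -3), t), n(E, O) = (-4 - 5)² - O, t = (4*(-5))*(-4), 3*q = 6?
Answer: 961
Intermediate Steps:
q = 2 (q = (⅓)*6 = 2)
t = 80 (t = -20*(-4) = 80)
J(F, z) = 15 (J(F, z) = 3*5 = 15)
n(E, O) = 81 - O (n(E, O) = (-9)² - O = 81 - O)
g = -31 (g = 4*(-8) + (81 - 1*80) = -32 + (81 - 80) = -32 + 1 = -31)
g² = (-31)² = 961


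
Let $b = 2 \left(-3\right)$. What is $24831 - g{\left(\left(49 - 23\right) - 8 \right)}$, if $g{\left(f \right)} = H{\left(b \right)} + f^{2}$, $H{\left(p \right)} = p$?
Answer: $24513$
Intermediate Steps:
$b = -6$
$g{\left(f \right)} = -6 + f^{2}$
$24831 - g{\left(\left(49 - 23\right) - 8 \right)} = 24831 - \left(-6 + \left(\left(49 - 23\right) - 8\right)^{2}\right) = 24831 - \left(-6 + \left(26 - 8\right)^{2}\right) = 24831 - \left(-6 + 18^{2}\right) = 24831 - \left(-6 + 324\right) = 24831 - 318 = 24513$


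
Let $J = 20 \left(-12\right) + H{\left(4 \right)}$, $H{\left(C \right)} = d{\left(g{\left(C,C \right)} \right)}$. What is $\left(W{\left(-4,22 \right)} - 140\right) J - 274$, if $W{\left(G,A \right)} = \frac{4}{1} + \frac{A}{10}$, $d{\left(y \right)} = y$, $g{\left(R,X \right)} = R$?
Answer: $\frac{156514}{5} \approx 31303.0$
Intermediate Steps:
$W{\left(G,A \right)} = 4 + \frac{A}{10}$ ($W{\left(G,A \right)} = 4 \cdot 1 + A \frac{1}{10} = 4 + \frac{A}{10}$)
$H{\left(C \right)} = C$
$J = -236$ ($J = 20 \left(-12\right) + 4 = -240 + 4 = -236$)
$\left(W{\left(-4,22 \right)} - 140\right) J - 274 = \left(\left(4 + \frac{1}{10} \cdot 22\right) - 140\right) \left(-236\right) - 274 = \left(\left(4 + \frac{11}{5}\right) - 140\right) \left(-236\right) - 274 = \left(\frac{31}{5} - 140\right) \left(-236\right) - 274 = \left(- \frac{669}{5}\right) \left(-236\right) - 274 = \frac{157884}{5} - 274 = \frac{156514}{5}$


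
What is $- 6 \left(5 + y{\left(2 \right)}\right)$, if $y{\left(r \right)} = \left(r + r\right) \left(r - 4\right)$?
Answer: $18$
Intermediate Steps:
$y{\left(r \right)} = 2 r \left(-4 + r\right)$
$- 6 \left(5 + y{\left(2 \right)}\right) = - 6 \left(5 + 2 \cdot 2 \left(-4 + 2\right)\right) = - 6 \left(5 + 2 \cdot 2 \left(-2\right)\right) = - 6 \left(5 - 8\right) = \left(-6\right) \left(-3\right) = 18$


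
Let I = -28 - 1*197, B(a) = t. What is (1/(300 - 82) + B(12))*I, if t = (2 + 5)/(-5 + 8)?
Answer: -114675/218 ≈ -526.03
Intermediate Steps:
t = 7/3 ≈ 2.3333
B(a) = 7/3
I = -225 (I = -28 - 197 = -225)
(1/(300 - 82) + B(12))*I = (1/(300 - 82) + 7/3)*(-225) = (1/218 + 7/3)*(-225) = (1529/654)*(-225) = -114675/218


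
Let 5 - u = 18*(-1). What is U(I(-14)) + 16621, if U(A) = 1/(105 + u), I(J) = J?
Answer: 2127489/128 ≈ 16621.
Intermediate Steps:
u = 23 (u = 5 - 18*(-1) = 5 - 1*(-18) = 5 + 18 = 23)
U(A) = 1/128 (U(A) = 1/(105 + 23) = 1/128)
U(I(-14)) + 16621 = 1/128 + 16621 = 2127489/128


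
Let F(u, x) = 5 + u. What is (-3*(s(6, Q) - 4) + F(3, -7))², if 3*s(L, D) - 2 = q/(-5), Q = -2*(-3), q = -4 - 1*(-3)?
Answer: 7921/25 ≈ 316.84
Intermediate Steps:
q = -1 (q = -4 + 3 = -1)
Q = 6
s(L, D) = 11/15 (s(L, D) = ⅔ + (-1/(-5))/3 = ⅔ + (-1*(-⅕))/3 = ⅔ + (⅓)*(⅕) = ⅔ + 1/15 = 11/15)
(-3*(s(6, Q) - 4) + F(3, -7))² = (-3*(11/15 - 4) + (5 + 3))² = (-3*(-49/15) + 8)² = (49/5 + 8)² = (89/5)² = 7921/25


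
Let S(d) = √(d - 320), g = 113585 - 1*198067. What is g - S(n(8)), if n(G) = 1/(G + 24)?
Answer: -84482 - I*√20478/8 ≈ -84482.0 - 17.888*I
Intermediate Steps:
g = -84482 (g = 113585 - 198067 = -84482)
n(G) = 1/(24 + G)
S(d) = √(-320 + d)
g - S(n(8)) = -84482 - √(-320 + 1/(24 + 8)) = -84482 - √(-320 + 1/32) = -84482 - √(-10239/32) = -84482 - I*√20478/8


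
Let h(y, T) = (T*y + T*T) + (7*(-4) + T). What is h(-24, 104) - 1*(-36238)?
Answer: 44634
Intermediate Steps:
h(y, T) = -28 + T + T² + T*y (h(y, T) = (T*y + T²) + (-28 + T) = (T² + T*y) + (-28 + T) = -28 + T + T² + T*y)
h(-24, 104) - 1*(-36238) = (-28 + 104 + 104² + 104*(-24)) - 1*(-36238) = (-28 + 104 + 10816 - 2496) + 36238 = 8396 + 36238 = 44634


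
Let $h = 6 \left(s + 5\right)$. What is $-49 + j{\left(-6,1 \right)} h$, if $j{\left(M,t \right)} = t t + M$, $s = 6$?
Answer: $-379$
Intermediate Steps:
$j{\left(M,t \right)} = M + t^{2}$ ($j{\left(M,t \right)} = t^{2} + M = M + t^{2}$)
$h = 66$ ($h = 6 \left(6 + 5\right) = 6 \cdot 11 = 66$)
$-49 + j{\left(-6,1 \right)} h = -49 + \left(-6 + 1^{2}\right) 66 = -49 + \left(-6 + 1\right) 66 = -49 - 330 = -379$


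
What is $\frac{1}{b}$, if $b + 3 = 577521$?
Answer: $\frac{1}{577518} \approx 1.7315 \cdot 10^{-6}$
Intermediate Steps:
$b = 577518$ ($b = -3 + 577521 = 577518$)
$\frac{1}{b} = \frac{1}{577518}$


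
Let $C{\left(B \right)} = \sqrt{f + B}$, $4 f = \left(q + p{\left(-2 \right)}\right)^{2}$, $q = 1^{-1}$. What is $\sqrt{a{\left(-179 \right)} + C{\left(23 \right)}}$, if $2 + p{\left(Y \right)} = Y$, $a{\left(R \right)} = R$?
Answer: $\frac{\sqrt{-716 + 2 \sqrt{101}}}{2} \approx 13.19 i$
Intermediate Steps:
$q = 1$
$p{\left(Y \right)} = -2 + Y$
$f = \frac{9}{4}$ ($f = \frac{\left(1 - 4\right)^{2}}{4} = \frac{\left(-3\right)^{2}}{4} = \frac{1}{4} \cdot 9 = \frac{9}{4} \approx 2.25$)
$C{\left(B \right)} = \sqrt{\frac{9}{4} + B}$
$\sqrt{a{\left(-179 \right)} + C{\left(23 \right)}} = \sqrt{-179 + \frac{\sqrt{9 + 4 \cdot 23}}{2}} = \sqrt{-179 + \frac{\sqrt{9 + 92}}{2}} = \sqrt{-179 + \frac{\sqrt{101}}{2}}$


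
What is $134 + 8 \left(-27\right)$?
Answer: $-82$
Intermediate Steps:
$134 + 8 \left(-27\right) = 134 - 216 = -82$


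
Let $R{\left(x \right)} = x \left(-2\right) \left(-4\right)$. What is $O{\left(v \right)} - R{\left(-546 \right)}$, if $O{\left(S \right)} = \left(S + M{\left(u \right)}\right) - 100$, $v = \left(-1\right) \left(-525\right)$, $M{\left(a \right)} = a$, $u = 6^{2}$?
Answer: $4829$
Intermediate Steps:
$u = 36$
$v = 525$
$R{\left(x \right)} = 8 x$ ($R{\left(x \right)} = - 2 x \left(-4\right) = 8 x$)
$O{\left(S \right)} = -64 + S$ ($O{\left(S \right)} = \left(S + 36\right) - 100 = \left(36 + S\right) - 100 = -64 + S$)
$O{\left(v \right)} - R{\left(-546 \right)} = \left(-64 + 525\right) - 8 \left(-546\right) = 461 - -4368 = 461 + 4368 = 4829$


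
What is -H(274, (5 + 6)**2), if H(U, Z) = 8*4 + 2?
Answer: -34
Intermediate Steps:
H(U, Z) = 34 (H(U, Z) = 32 + 2 = 34)
-H(274, (5 + 6)**2) = -1*34 = -34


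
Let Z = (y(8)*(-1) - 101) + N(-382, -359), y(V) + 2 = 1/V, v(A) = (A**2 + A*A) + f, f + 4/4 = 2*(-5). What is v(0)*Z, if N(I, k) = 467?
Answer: -32373/8 ≈ -4046.6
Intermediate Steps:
f = -11 (f = -1 + 2*(-5) = -1 - 10 = -11)
v(A) = -11 + 2*A**2 (v(A) = (A**2 + A*A) - 11 = (A**2 + A**2) - 11 = 2*A**2 - 11 = -11 + 2*A**2)
y(V) = -2 + 1/V
Z = 2943/8 (Z = ((-2 + 1/8)*(-1) - 101) + 467 = (-15/8*(-1) - 101) + 467 = (15/8 - 101) + 467 = -793/8 + 467 = 2943/8 ≈ 367.88)
v(0)*Z = (-11 + 2*0**2)*(2943/8) = (-11 + 2*0)*(2943/8) = (-11 + 0)*(2943/8) = -11*2943/8 = -32373/8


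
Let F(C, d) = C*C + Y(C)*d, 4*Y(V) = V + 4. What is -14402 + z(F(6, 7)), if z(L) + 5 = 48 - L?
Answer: -28825/2 ≈ -14413.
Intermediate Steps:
Y(V) = 1 + V/4 (Y(V) = (V + 4)/4 = (4 + V)/4 = 1 + V/4)
F(C, d) = C² + d*(1 + C/4) (F(C, d) = C*C + (1 + C/4)*d = C² + d*(1 + C/4))
z(L) = 43 - L (z(L) = -5 + (48 - L) = 43 - L)
-14402 + z(F(6, 7)) = -14402 + (43 - (7 + 6² + (¼)*6*7)) = -14402 + (43 - (7 + 36 + 21/2)) = -14402 + (43 - 1*107/2) = -14402 + (43 - 107/2) = -14402 - 21/2 = -28825/2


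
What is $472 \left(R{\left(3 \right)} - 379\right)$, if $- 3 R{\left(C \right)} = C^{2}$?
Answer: $-180304$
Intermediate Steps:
$R{\left(C \right)} = - \frac{C^{2}}{3}$
$472 \left(R{\left(3 \right)} - 379\right) = 472 \left(- \frac{3^{2}}{3} - 379\right) = 472 \left(\left(- \frac{1}{3}\right) 9 - 379\right) = 472 \left(-3 - 379\right) = 472 \left(-382\right) = -180304$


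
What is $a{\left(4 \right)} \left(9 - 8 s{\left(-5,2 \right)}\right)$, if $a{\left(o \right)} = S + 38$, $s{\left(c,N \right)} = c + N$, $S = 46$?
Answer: $2772$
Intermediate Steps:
$s{\left(c,N \right)} = N + c$
$a{\left(o \right)} = 84$ ($a{\left(o \right)} = 46 + 38 = 84$)
$a{\left(4 \right)} \left(9 - 8 s{\left(-5,2 \right)}\right) = 84 \left(9 - 8 \left(2 - 5\right)\right) = 84 \left(9 - -24\right) = 84 \left(9 + 24\right) = 84 \cdot 33 = 2772$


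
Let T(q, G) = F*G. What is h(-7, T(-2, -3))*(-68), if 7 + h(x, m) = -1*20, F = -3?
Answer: 1836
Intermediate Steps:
T(q, G) = -3*G
h(x, m) = -27 (h(x, m) = -7 - 1*20 = -7 - 20 = -27)
h(-7, T(-2, -3))*(-68) = -27*(-68) = 1836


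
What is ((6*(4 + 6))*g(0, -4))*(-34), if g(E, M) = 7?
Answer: -14280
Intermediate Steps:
((6*(4 + 6))*g(0, -4))*(-34) = ((6*(4 + 6))*7)*(-34) = ((6*10)*7)*(-34) = (60*7)*(-34) = 420*(-34) = -14280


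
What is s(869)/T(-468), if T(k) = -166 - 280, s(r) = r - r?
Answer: 0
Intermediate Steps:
s(r) = 0
T(k) = -446
s(869)/T(-468) = 0/(-446) = 0*(-1/446) = 0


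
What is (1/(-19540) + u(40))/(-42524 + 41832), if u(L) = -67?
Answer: 1309181/13521680 ≈ 0.096821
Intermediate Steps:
(1/(-19540) + u(40))/(-42524 + 41832) = (1/(-19540) - 67)/(-42524 + 41832) = (-1/19540 - 67)/(-692) = -1309181/19540*(-1/692) = 1309181/13521680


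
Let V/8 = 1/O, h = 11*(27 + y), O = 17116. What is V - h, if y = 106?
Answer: -6260175/4279 ≈ -1463.0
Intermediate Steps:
h = 1463 (h = 11*(27 + 106) = 11*133 = 1463)
V = 2/4279 (V = 8/17116 = 8*(1/17116) = 2/4279 ≈ 0.00046740)
V - h = 2/4279 - 1*1463 = 2/4279 - 1463 = -6260175/4279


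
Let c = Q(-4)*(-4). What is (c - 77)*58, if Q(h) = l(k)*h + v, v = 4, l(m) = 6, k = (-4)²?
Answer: 174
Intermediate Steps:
k = 16
Q(h) = 4 + 6*h (Q(h) = 6*h + 4 = 4 + 6*h)
c = 80 (c = (4 + 6*(-4))*(-4) = (4 - 24)*(-4) = -20*(-4) = 80)
(c - 77)*58 = (80 - 77)*58 = 3*58 = 174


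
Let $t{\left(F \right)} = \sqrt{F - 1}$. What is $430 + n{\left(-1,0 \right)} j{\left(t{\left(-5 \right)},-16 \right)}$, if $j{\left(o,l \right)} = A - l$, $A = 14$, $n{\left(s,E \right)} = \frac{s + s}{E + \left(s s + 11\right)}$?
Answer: $425$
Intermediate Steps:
$n{\left(s,E \right)} = \frac{2 s}{11 + E + s^{2}}$ ($n{\left(s,E \right)} = \frac{2 s}{E + \left(s^{2} + 11\right)} = \frac{2 s}{E + \left(11 + s^{2}\right)} = \frac{2 s}{11 + E + s^{2}}$)
$t{\left(F \right)} = \sqrt{-1 + F}$
$j{\left(o,l \right)} = 14 - l$
$430 + n{\left(-1,0 \right)} j{\left(t{\left(-5 \right)},-16 \right)} = 430 + 2 \left(-1\right) \frac{1}{11 + 0 + \left(-1\right)^{2}} \left(14 - -16\right) = 430 + 2 \left(-1\right) \frac{1}{11 + 0 + 1} \left(14 + 16\right) = 430 + 2 \left(-1\right) \frac{1}{12} \cdot 30 = 430 - 5 = 425$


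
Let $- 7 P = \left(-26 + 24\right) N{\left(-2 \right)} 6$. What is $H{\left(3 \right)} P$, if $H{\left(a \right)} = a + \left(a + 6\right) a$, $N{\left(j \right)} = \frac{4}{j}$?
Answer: $- \frac{720}{7} \approx -102.86$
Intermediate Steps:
$H{\left(a \right)} = a + a \left(6 + a\right)$ ($H{\left(a \right)} = a + \left(6 + a\right) a = a + a \left(6 + a\right)$)
$P = - \frac{24}{7}$ ($P = - \frac{\left(-26 + 24\right) \frac{4}{-2} \cdot 6}{7} = - \frac{\left(-2\right) 4 \left(- \frac{1}{2}\right) 6}{7} = - \frac{\left(-2\right) \left(\left(-2\right) 6\right)}{7} = - \frac{\left(-2\right) \left(-12\right)}{7} = \left(- \frac{1}{7}\right) 24 = - \frac{24}{7} \approx -3.4286$)
$H{\left(3 \right)} P = 3 \left(7 + 3\right) \left(- \frac{24}{7}\right) = 3 \cdot 10 \left(- \frac{24}{7}\right) = 30 \left(- \frac{24}{7}\right) = - \frac{720}{7}$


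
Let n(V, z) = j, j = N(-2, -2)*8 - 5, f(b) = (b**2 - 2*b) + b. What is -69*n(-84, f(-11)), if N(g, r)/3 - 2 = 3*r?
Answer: 6969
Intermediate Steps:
f(b) = b**2 - b
N(g, r) = 6 + 9*r (N(g, r) = 6 + 3*(3*r) = 6 + 9*r)
j = -101 (j = (6 + 9*(-2))*8 - 5 = (6 - 18)*8 - 5 = -12*8 - 5 = -96 - 5 = -101)
n(V, z) = -101
-69*n(-84, f(-11)) = -69*(-101) = 6969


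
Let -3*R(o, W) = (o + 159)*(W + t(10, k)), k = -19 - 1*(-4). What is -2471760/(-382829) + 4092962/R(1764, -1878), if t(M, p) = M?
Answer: 2263280156189/229197425326 ≈ 9.8748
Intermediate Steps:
k = -15 (k = -19 + 4 = -15)
R(o, W) = -(10 + W)*(159 + o)/3 (R(o, W) = -(o + 159)*(W + 10)/3 = -(159 + o)*(10 + W)/3 = -(10 + W)*(159 + o)/3)
-2471760/(-382829) + 4092962/R(1764, -1878) = -2471760/(-382829) + 4092962/(-530 - 53*(-1878) - 10/3*1764 - ⅓*(-1878)*1764) = -2471760*(-1/382829) + 4092962/(-530 + 99534 - 5880 + 1104264) = 2471760/382829 + 4092962/1197388 = 2471760/382829 + 4092962*(1/1197388) = 2471760/382829 + 2046481/598694 = 2263280156189/229197425326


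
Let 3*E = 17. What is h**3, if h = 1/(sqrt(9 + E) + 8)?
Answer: 729/101306 - 465*sqrt(33)/405224 ≈ 0.00060406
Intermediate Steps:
E = 17/3 (E = (1/3)*17 = 17/3 ≈ 5.6667)
h = 1/(8 + 2*sqrt(33)/3) (h = 1/(sqrt(9 + 17/3) + 8) = 1/(sqrt(44/3) + 8) = 1/(2*sqrt(33)/3 + 8) = 1/(8 + 2*sqrt(33)/3) ≈ 0.084533)
h**3 = (6/37 - sqrt(33)/74)**3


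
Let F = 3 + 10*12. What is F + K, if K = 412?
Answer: 535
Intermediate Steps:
F = 123 (F = 3 + 120 = 123)
F + K = 123 + 412 = 535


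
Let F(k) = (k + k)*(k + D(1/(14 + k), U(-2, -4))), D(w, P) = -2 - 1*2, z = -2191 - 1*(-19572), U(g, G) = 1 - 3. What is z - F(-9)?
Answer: 17147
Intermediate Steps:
U(g, G) = -2
z = 17381 (z = -2191 + 19572 = 17381)
D(w, P) = -4 (D(w, P) = -2 - 2 = -4)
F(k) = 2*k*(-4 + k) (F(k) = (k + k)*(k - 4) = (2*k)*(-4 + k) = 2*k*(-4 + k))
z - F(-9) = 17381 - 2*(-9)*(-4 - 9) = 17381 - 2*(-9)*(-13) = 17381 - 1*234 = 17381 - 234 = 17147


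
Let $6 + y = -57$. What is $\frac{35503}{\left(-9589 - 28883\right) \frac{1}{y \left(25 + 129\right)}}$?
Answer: $\frac{8201193}{916} \approx 8953.3$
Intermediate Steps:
$y = -63$ ($y = -6 - 57 = -63$)
$\frac{35503}{\left(-9589 - 28883\right) \frac{1}{y \left(25 + 129\right)}} = \frac{35503}{\left(-9589 - 28883\right) \frac{1}{\left(-63\right) \left(25 + 129\right)}} = \frac{35503}{\left(-9589 - 28883\right) \frac{1}{\left(-63\right) 154}} = \frac{35503}{\left(-38472\right) \frac{1}{-9702}} = \frac{35503}{\left(-38472\right) \left(- \frac{1}{9702}\right)} = \frac{35503}{\frac{916}{231}} = 35503 \cdot \frac{231}{916} = \frac{8201193}{916}$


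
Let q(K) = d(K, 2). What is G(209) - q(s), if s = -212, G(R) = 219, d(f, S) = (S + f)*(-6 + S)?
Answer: -621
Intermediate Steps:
d(f, S) = (-6 + S)*(S + f)
q(K) = -8 - 4*K (q(K) = 2² - 6*2 - 6*K + 2*K = 4 - 12 - 6*K + 2*K = -8 - 4*K)
G(209) - q(s) = 219 - (-8 - 4*(-212)) = 219 - (-8 + 848) = 219 - 1*840 = 219 - 840 = -621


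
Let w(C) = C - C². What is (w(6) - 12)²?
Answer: 1764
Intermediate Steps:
(w(6) - 12)² = (6*(1 - 1*6) - 12)² = (6*(1 - 6) - 12)² = (6*(-5) - 12)² = (-30 - 12)² = (-42)² = 1764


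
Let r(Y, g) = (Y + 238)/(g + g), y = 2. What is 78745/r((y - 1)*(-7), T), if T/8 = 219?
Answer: 91974160/77 ≈ 1.1945e+6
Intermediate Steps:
T = 1752 (T = 8*219 = 1752)
r(Y, g) = (238 + Y)/(2*g) (r(Y, g) = (238 + Y)/((2*g)) = (238 + Y)*(1/(2*g)) = (238 + Y)/(2*g))
78745/r((y - 1)*(-7), T) = 78745/(((½)*(238 + (2 - 1)*(-7))/1752)) = 78745/(((½)*(1/1752)*(238 + 1*(-7)))) = 78745/(((½)*(1/1752)*(238 - 7))) = 78745/(((½)*(1/1752)*231)) = 78745/(77/1168) = 78745*(1168/77) = 91974160/77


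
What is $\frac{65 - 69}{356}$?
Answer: $- \frac{1}{89} \approx -0.011236$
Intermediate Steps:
$\frac{65 - 69}{356} = \left(65 - 69\right) \frac{1}{356} = \left(-4\right) \frac{1}{356} = - \frac{1}{89}$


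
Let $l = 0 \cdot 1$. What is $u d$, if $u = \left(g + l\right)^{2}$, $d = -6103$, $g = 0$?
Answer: $0$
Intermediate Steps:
$l = 0$
$u = 0$ ($u = \left(0 + 0\right)^{2} = 0^{2} = 0$)
$u d = 0 \left(-6103\right) = 0$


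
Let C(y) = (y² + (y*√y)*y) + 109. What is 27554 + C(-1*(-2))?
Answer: 27667 + 4*√2 ≈ 27673.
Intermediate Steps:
C(y) = 109 + y² + y^(5/2) (C(y) = (y² + y^(3/2)*y) + 109 = (y² + y^(5/2)) + 109 = 109 + y² + y^(5/2))
27554 + C(-1*(-2)) = 27554 + (109 + (-1*(-2))² + (-1*(-2))^(5/2)) = 27554 + (109 + 2² + 2^(5/2)) = 27554 + (109 + 4 + 4*√2) = 27554 + (113 + 4*√2) = 27667 + 4*√2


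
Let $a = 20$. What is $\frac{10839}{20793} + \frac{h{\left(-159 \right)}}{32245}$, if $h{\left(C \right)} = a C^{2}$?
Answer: $\frac{724190681}{44698019} \approx 16.202$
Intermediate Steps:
$h{\left(C \right)} = 20 C^{2}$
$\frac{10839}{20793} + \frac{h{\left(-159 \right)}}{32245} = \frac{10839}{20793} + \frac{20 \left(-159\right)^{2}}{32245} = 10839 \cdot \frac{1}{20793} + 20 \cdot 25281 \cdot \frac{1}{32245} = \frac{3613}{6931} + 505620 \cdot \frac{1}{32245} = \frac{3613}{6931} + \frac{101124}{6449} = \frac{724190681}{44698019}$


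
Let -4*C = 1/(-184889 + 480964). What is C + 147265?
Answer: 174405939499/1184300 ≈ 1.4727e+5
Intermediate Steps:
C = -1/1184300 (C = -1/(4*(-184889 + 480964)) = -¼/296075 = -¼*1/296075 = -1/1184300 ≈ -8.4438e-7)
C + 147265 = -1/1184300 + 147265 = 174405939499/1184300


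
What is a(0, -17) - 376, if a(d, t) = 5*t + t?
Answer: -478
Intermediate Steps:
a(d, t) = 6*t
a(0, -17) - 376 = 6*(-17) - 376 = -102 - 376 = -478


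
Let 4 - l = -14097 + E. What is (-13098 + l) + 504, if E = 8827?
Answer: -7320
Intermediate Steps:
l = 5274 (l = 4 - (-14097 + 8827) = 4 - 1*(-5270) = 4 + 5270 = 5274)
(-13098 + l) + 504 = (-13098 + 5274) + 504 = -7824 + 504 = -7320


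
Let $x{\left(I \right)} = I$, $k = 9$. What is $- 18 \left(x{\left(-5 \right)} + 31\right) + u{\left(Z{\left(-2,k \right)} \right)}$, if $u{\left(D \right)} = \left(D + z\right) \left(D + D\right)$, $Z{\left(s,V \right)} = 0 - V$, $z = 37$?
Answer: $-972$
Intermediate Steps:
$Z{\left(s,V \right)} = - V$
$u{\left(D \right)} = 2 D \left(37 + D\right)$ ($u{\left(D \right)} = \left(D + 37\right) \left(D + D\right) = \left(37 + D\right) 2 D = 2 D \left(37 + D\right)$)
$- 18 \left(x{\left(-5 \right)} + 31\right) + u{\left(Z{\left(-2,k \right)} \right)} = - 18 \left(-5 + 31\right) + 2 \left(\left(-1\right) 9\right) \left(37 - 9\right) = \left(-18\right) 26 + 2 \left(-9\right) \left(37 - 9\right) = -468 + 2 \left(-9\right) 28 = -468 - 504 = -972$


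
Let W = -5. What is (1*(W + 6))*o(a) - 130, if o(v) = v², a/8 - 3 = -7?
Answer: 894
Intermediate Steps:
a = -32 (a = 24 + 8*(-7) = 24 - 56 = -32)
(1*(W + 6))*o(a) - 130 = (1*(-5 + 6))*(-32)² - 130 = (1*1)*1024 - 130 = 1*1024 - 130 = 1024 - 130 = 894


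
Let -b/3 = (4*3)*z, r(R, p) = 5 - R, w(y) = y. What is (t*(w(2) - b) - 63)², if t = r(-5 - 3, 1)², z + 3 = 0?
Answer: 323172529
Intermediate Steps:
z = -3 (z = -3 + 0 = -3)
b = 108 (b = -3*4*3*(-3) = -36*(-3) = -3*(-36) = 108)
t = 169 (t = (5 - (-5 - 3))² = (5 - 1*(-8))² = (5 + 8)² = 13² = 169)
(t*(w(2) - b) - 63)² = (169*(2 - 1*108) - 63)² = (169*(2 - 108) - 63)² = (169*(-106) - 63)² = (-17914 - 63)² = (-17977)² = 323172529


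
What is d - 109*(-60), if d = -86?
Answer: 6454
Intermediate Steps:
d - 109*(-60) = -86 - 109*(-60) = -86 + 6540 = 6454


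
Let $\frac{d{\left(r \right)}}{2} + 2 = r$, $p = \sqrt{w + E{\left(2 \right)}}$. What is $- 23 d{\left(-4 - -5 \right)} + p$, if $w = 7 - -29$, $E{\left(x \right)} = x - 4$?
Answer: $46 + \sqrt{34} \approx 51.831$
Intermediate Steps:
$E{\left(x \right)} = -4 + x$
$w = 36$ ($w = 7 + 29 = 36$)
$p = \sqrt{34}$ ($p = \sqrt{36 + \left(-4 + 2\right)} = \sqrt{36 - 2} = \sqrt{34} \approx 5.8309$)
$d{\left(r \right)} = -4 + 2 r$
$- 23 d{\left(-4 - -5 \right)} + p = - 23 \left(-4 + 2 \left(-4 - -5\right)\right) + \sqrt{34} = - 23 \left(-4 + 2 \left(-4 + 5\right)\right) + \sqrt{34} = - 23 \left(-4 + 2 \cdot 1\right) + \sqrt{34} = - 23 \left(-4 + 2\right) + \sqrt{34} = \left(-23\right) \left(-2\right) + \sqrt{34} = 46 + \sqrt{34}$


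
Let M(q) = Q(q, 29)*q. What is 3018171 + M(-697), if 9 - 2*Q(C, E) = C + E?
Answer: 5564473/2 ≈ 2.7822e+6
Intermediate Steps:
Q(C, E) = 9/2 - C/2 - E/2 (Q(C, E) = 9/2 - (C + E)/2 = 9/2 + (-C/2 - E/2) = 9/2 - C/2 - E/2)
M(q) = q*(-10 - q/2) (M(q) = (9/2 - q/2 - 1/2*29)*q = (9/2 - q/2 - 29/2)*q = (-10 - q/2)*q = q*(-10 - q/2))
3018171 + M(-697) = 3018171 - 1/2*(-697)*(20 - 697) = 3018171 - 1/2*(-697)*(-677) = 3018171 - 471869/2 = 5564473/2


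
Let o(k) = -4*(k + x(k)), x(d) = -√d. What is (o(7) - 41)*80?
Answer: -5520 + 320*√7 ≈ -4673.4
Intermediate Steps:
o(k) = -4*k + 4*√k (o(k) = -4*(k - √k) = -4*k + 4*√k)
(o(7) - 41)*80 = ((-4*7 + 4*√7) - 41)*80 = ((-28 + 4*√7) - 41)*80 = (-69 + 4*√7)*80 = -5520 + 320*√7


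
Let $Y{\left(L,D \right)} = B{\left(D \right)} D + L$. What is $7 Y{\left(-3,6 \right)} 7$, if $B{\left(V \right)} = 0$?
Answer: $-147$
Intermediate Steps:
$Y{\left(L,D \right)} = L$ ($Y{\left(L,D \right)} = 0 D + L = 0 + L = L$)
$7 Y{\left(-3,6 \right)} 7 = 7 \left(-3\right) 7 = \left(-21\right) 7 = -147$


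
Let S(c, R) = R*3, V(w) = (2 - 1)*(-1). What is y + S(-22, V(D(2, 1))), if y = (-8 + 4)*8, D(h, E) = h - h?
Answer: -35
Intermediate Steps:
D(h, E) = 0
V(w) = -1 (V(w) = 1*(-1) = -1)
S(c, R) = 3*R
y = -32 (y = -4*8 = -32)
y + S(-22, V(D(2, 1))) = -32 + 3*(-1) = -32 - 3 = -35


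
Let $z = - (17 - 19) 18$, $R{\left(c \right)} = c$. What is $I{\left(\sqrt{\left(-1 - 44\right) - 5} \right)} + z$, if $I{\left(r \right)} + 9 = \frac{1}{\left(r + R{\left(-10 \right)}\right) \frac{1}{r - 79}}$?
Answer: $\frac{163}{5} + \frac{23 i \sqrt{2}}{10} \approx 32.6 + 3.2527 i$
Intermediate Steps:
$I{\left(r \right)} = -9 + \frac{-79 + r}{-10 + r}$ ($I{\left(r \right)} = -9 + \frac{1}{\left(r - 10\right) \frac{1}{r - 79}} = -9 + \frac{1}{\left(-10 + r\right) \frac{1}{-79 + r}} = -9 + \frac{1}{\frac{1}{-79 + r} \left(-10 + r\right)} = -9 + \frac{-79 + r}{-10 + r}$)
$z = 36$ ($z = - (17 - 19) 18 = \left(-1\right) \left(-2\right) 18 = 2 \cdot 18 = 36$)
$I{\left(\sqrt{\left(-1 - 44\right) - 5} \right)} + z = \frac{11 - 8 \sqrt{\left(-1 - 44\right) - 5}}{-10 + \sqrt{\left(-1 - 44\right) - 5}} + 36 = \frac{11 - 8 \sqrt{-45 - 5}}{-10 + \sqrt{-45 - 5}} + 36 = \frac{11 - 8 \sqrt{-50}}{-10 + \sqrt{-50}} + 36 = \frac{11 - 8 \cdot 5 i \sqrt{2}}{-10 + 5 i \sqrt{2}} + 36 = \frac{11 - 40 i \sqrt{2}}{-10 + 5 i \sqrt{2}} + 36 = 36 + \frac{11 - 40 i \sqrt{2}}{-10 + 5 i \sqrt{2}}$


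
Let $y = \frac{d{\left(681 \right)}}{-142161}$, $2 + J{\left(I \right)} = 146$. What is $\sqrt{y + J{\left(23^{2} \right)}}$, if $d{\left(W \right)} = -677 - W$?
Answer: $\frac{\sqrt{2910397043262}}{142161} \approx 12.0$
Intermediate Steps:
$J{\left(I \right)} = 144$ ($J{\left(I \right)} = -2 + 146 = 144$)
$y = \frac{1358}{142161}$ ($y = \frac{-677 - 681}{-142161} = \left(-677 - 681\right) \left(- \frac{1}{142161}\right) = \left(-1358\right) \left(- \frac{1}{142161}\right) = \frac{1358}{142161} \approx 0.0095526$)
$\sqrt{y + J{\left(23^{2} \right)}} = \sqrt{\frac{1358}{142161} + 144} = \sqrt{\frac{20472542}{142161}} = \frac{\sqrt{2910397043262}}{142161}$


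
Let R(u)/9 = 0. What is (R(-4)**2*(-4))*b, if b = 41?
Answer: 0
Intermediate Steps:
R(u) = 0 (R(u) = 9*0 = 0)
(R(-4)**2*(-4))*b = (0**2*(-4))*41 = (0*(-4))*41 = 0*41 = 0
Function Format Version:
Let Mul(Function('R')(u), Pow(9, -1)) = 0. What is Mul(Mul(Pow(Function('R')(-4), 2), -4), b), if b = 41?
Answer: 0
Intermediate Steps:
Function('R')(u) = 0 (Function('R')(u) = Mul(9, 0) = 0)
Mul(Mul(Pow(Function('R')(-4), 2), -4), b) = Mul(Mul(Pow(0, 2), -4), 41) = Mul(Mul(0, -4), 41) = Mul(0, 41) = 0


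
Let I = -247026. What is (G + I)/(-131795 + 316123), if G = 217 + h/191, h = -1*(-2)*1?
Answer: -47140517/35206648 ≈ -1.3390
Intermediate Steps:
h = 2 (h = 2*1 = 2)
G = 41449/191 (G = 217 + 2/191 = 41449/191 ≈ 217.01)
(G + I)/(-131795 + 316123) = (41449/191 - 247026)/(-131795 + 316123) = -47140517/191/184328 = -47140517/191*1/184328 = -47140517/35206648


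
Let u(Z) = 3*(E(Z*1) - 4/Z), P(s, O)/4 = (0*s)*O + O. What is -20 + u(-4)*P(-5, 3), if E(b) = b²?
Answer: 592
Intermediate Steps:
P(s, O) = 4*O (P(s, O) = 4*((0*s)*O + O) = 4*(0*O + O) = 4*(0 + O) = 4*O)
u(Z) = -12/Z + 3*Z² (u(Z) = 3*((Z*1)² - 4/Z) = 3*(Z² - 4/Z) = -12/Z + 3*Z²)
-20 + u(-4)*P(-5, 3) = -20 + (3*(-4 + (-4)³)/(-4))*(4*3) = -20 + (3*(-¼)*(-4 - 64))*12 = -20 + (3*(-¼)*(-68))*12 = -20 + 51*12 = -20 + 612 = 592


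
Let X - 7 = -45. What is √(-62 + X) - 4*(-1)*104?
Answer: 416 + 10*I ≈ 416.0 + 10.0*I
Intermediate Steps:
X = -38 (X = 7 - 45 = -38)
√(-62 + X) - 4*(-1)*104 = √(-62 - 38) - 4*(-1)*104 = √(-100) + 4*104 = 10*I + 416 = 416 + 10*I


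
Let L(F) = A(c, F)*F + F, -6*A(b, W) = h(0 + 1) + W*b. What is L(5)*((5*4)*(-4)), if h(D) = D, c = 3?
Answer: 2000/3 ≈ 666.67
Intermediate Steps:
A(b, W) = -⅙ - W*b/6 (A(b, W) = -((0 + 1) + W*b)/6 = -(1 + W*b)/6 = -⅙ - W*b/6)
L(F) = F + F*(-⅙ - F/2) (L(F) = (-⅙ - ⅙*F*3)*F + F = (-⅙ - F/2)*F + F = F*(-⅙ - F/2) + F = F + F*(-⅙ - F/2))
L(5)*((5*4)*(-4)) = ((⅙)*5*(5 - 3*5))*((5*4)*(-4)) = ((⅙)*5*(5 - 15))*(20*(-4)) = ((⅙)*5*(-10))*(-80) = -25/3*(-80) = 2000/3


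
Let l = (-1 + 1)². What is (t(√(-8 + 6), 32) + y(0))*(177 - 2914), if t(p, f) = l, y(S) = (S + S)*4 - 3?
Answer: 8211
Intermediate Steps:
y(S) = -3 + 8*S (y(S) = (2*S)*4 - 3 = 8*S - 3 = -3 + 8*S)
l = 0 (l = 0² = 0)
t(p, f) = 0
(t(√(-8 + 6), 32) + y(0))*(177 - 2914) = (0 + (-3 + 8*0))*(177 - 2914) = (0 + (-3 + 0))*(-2737) = (0 - 3)*(-2737) = -3*(-2737) = 8211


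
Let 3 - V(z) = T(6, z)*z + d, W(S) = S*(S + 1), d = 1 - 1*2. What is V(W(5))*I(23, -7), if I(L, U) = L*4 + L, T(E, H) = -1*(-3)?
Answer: -9890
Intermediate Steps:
T(E, H) = 3
I(L, U) = 5*L (I(L, U) = 4*L + L = 5*L)
d = -1 (d = 1 - 2 = -1)
W(S) = S*(1 + S)
V(z) = 4 - 3*z (V(z) = 3 - (3*z - 1) = 3 - (-1 + 3*z) = 3 + (1 - 3*z) = 4 - 3*z)
V(W(5))*I(23, -7) = (4 - 15*(1 + 5))*(5*23) = (4 - 15*6)*115 = (4 - 3*30)*115 = (4 - 90)*115 = -86*115 = -9890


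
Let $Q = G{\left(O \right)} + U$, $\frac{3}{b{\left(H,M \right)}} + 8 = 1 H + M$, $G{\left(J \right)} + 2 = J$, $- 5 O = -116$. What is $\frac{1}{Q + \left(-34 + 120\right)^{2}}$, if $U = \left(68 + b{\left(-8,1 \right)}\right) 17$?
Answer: $\frac{5}{42849} \approx 0.00011669$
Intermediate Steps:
$O = \frac{116}{5}$ ($O = \left(- \frac{1}{5}\right) \left(-116\right) = \frac{116}{5} \approx 23.2$)
$G{\left(J \right)} = -2 + J$
$b{\left(H,M \right)} = \frac{3}{-8 + H + M}$ ($b{\left(H,M \right)} = \frac{3}{-8 + \left(1 H + M\right)} = \frac{3}{-8 + \left(H + M\right)} = \frac{3}{-8 + H + M}$)
$U = \frac{5763}{5}$ ($U = \left(68 + \frac{3}{-8 - 8 + 1}\right) 17 = \left(68 + \frac{3}{-15}\right) 17 = \left(68 + 3 \left(- \frac{1}{15}\right)\right) 17 = \left(68 - \frac{1}{5}\right) 17 = \frac{339}{5} \cdot 17 = \frac{5763}{5} \approx 1152.6$)
$Q = \frac{5869}{5}$ ($Q = \left(-2 + \frac{116}{5}\right) + \frac{5763}{5} = \frac{106}{5} + \frac{5763}{5} = \frac{5869}{5} \approx 1173.8$)
$\frac{1}{Q + \left(-34 + 120\right)^{2}} = \frac{1}{\frac{5869}{5} + \left(-34 + 120\right)^{2}} = \frac{1}{\frac{5869}{5} + 86^{2}} = \frac{1}{\frac{5869}{5} + 7396} = \frac{1}{\frac{42849}{5}} = \frac{5}{42849}$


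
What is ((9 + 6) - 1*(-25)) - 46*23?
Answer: -1018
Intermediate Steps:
((9 + 6) - 1*(-25)) - 46*23 = (15 + 25) - 1058 = 40 - 1058 = -1018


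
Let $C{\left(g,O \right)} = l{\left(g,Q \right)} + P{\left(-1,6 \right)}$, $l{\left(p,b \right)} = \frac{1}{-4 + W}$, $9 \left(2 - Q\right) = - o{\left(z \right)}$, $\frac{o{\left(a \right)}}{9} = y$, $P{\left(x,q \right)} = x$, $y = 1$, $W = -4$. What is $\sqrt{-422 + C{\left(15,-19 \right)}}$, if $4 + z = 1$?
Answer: $\frac{i \sqrt{6770}}{4} \approx 20.57 i$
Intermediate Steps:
$z = -3$ ($z = -4 + 1 = -3$)
$o{\left(a \right)} = 9$ ($o{\left(a \right)} = 9 \cdot 1 = 9$)
$Q = 3$ ($Q = 2 - \frac{\left(-1\right) 9}{9} = 2 - -1 = 2 + 1 = 3$)
$l{\left(p,b \right)} = - \frac{1}{8}$ ($l{\left(p,b \right)} = \frac{1}{-4 - 4} = \frac{1}{-8} = - \frac{1}{8}$)
$C{\left(g,O \right)} = - \frac{9}{8}$ ($C{\left(g,O \right)} = - \frac{1}{8} - 1 = - \frac{9}{8}$)
$\sqrt{-422 + C{\left(15,-19 \right)}} = \sqrt{-422 - \frac{9}{8}} = \sqrt{- \frac{3385}{8}} = \frac{i \sqrt{6770}}{4}$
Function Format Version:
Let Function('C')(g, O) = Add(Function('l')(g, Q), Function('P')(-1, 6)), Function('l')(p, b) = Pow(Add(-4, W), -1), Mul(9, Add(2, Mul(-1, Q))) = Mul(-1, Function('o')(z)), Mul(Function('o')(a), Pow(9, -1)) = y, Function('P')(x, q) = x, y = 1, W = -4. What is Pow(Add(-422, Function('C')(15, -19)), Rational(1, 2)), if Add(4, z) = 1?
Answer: Mul(Rational(1, 4), I, Pow(6770, Rational(1, 2))) ≈ Mul(20.570, I)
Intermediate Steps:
z = -3 (z = Add(-4, 1) = -3)
Function('o')(a) = 9 (Function('o')(a) = Mul(9, 1) = 9)
Q = 3 (Q = Add(2, Mul(Rational(-1, 9), Mul(-1, 9))) = Add(2, Mul(Rational(-1, 9), -9)) = Add(2, 1) = 3)
Function('l')(p, b) = Rational(-1, 8) (Function('l')(p, b) = Pow(Add(-4, -4), -1) = Pow(-8, -1) = Rational(-1, 8))
Function('C')(g, O) = Rational(-9, 8) (Function('C')(g, O) = Add(Rational(-1, 8), -1) = Rational(-9, 8))
Pow(Add(-422, Function('C')(15, -19)), Rational(1, 2)) = Pow(Add(-422, Rational(-9, 8)), Rational(1, 2)) = Pow(Rational(-3385, 8), Rational(1, 2)) = Mul(Rational(1, 4), I, Pow(6770, Rational(1, 2)))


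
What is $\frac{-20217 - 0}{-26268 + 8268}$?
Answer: $\frac{6739}{6000} \approx 1.1232$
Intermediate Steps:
$\frac{-20217 - 0}{-26268 + 8268} = \frac{-20217 + 0}{-18000} = \left(-20217\right) \left(- \frac{1}{18000}\right) = \frac{6739}{6000}$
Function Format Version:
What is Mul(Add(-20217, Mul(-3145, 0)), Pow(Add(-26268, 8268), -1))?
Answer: Rational(6739, 6000) ≈ 1.1232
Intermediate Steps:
Mul(Add(-20217, Mul(-3145, 0)), Pow(Add(-26268, 8268), -1)) = Mul(Add(-20217, 0), Pow(-18000, -1)) = Mul(-20217, Rational(-1, 18000)) = Rational(6739, 6000)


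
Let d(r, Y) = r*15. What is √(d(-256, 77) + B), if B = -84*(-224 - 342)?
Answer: 6*√1214 ≈ 209.05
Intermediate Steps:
d(r, Y) = 15*r
B = 47544 (B = -84*(-566) = 47544)
√(d(-256, 77) + B) = √(15*(-256) + 47544) = √(-3840 + 47544) = √43704 = 6*√1214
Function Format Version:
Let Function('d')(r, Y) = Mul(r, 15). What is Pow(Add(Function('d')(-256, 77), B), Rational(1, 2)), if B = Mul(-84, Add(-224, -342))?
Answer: Mul(6, Pow(1214, Rational(1, 2))) ≈ 209.05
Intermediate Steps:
Function('d')(r, Y) = Mul(15, r)
B = 47544 (B = Mul(-84, -566) = 47544)
Pow(Add(Function('d')(-256, 77), B), Rational(1, 2)) = Pow(Add(Mul(15, -256), 47544), Rational(1, 2)) = Pow(Add(-3840, 47544), Rational(1, 2)) = Pow(43704, Rational(1, 2)) = Mul(6, Pow(1214, Rational(1, 2)))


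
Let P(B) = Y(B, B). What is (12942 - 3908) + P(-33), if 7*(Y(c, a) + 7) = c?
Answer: 63156/7 ≈ 9022.3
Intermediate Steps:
Y(c, a) = -7 + c/7
P(B) = -7 + B/7
(12942 - 3908) + P(-33) = (12942 - 3908) + (-7 + (1/7)*(-33)) = 9034 + (-7 - 33/7) = 9034 - 82/7 = 63156/7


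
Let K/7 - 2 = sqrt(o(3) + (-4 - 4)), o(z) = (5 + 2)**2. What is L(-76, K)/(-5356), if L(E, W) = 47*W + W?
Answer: -168/1339 - 84*sqrt(41)/1339 ≈ -0.52716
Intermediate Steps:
o(z) = 49 (o(z) = 7**2 = 49)
K = 14 + 7*sqrt(41) (K = 14 + 7*sqrt(49 + (-4 - 4)) = 14 + 7*sqrt(49 - 8) = 14 + 7*sqrt(41) ≈ 58.822)
L(E, W) = 48*W
L(-76, K)/(-5356) = (48*(14 + 7*sqrt(41)))/(-5356) = (672 + 336*sqrt(41))*(-1/5356) = -168/1339 - 84*sqrt(41)/1339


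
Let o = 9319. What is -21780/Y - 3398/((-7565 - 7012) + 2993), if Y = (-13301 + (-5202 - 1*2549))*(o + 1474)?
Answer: 96540784181/329006213728 ≈ 0.29343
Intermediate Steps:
Y = -227214236 (Y = (-13301 + (-5202 - 1*2549))*(9319 + 1474) = (-13301 + (-5202 - 2549))*10793 = (-13301 - 7751)*10793 = -21052*10793 = -227214236)
-21780/Y - 3398/((-7565 - 7012) + 2993) = -21780/(-227214236) - 3398/((-7565 - 7012) + 2993) = -21780*(-1/227214236) - 3398/(-14577 + 2993) = 5445/56803559 - 3398/(-11584) = 5445/56803559 - 3398*(-1/11584) = 5445/56803559 + 1699/5792 = 96540784181/329006213728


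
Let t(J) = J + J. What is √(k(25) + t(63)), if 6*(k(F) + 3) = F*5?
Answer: √5178/6 ≈ 11.993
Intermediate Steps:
k(F) = -3 + 5*F/6 (k(F) = -3 + (F*5)/6 = -3 + (5*F)/6 = -3 + 5*F/6)
t(J) = 2*J
√(k(25) + t(63)) = √((-3 + (⅚)*25) + 2*63) = √((-3 + 125/6) + 126) = √(107/6 + 126) = √(863/6) = √5178/6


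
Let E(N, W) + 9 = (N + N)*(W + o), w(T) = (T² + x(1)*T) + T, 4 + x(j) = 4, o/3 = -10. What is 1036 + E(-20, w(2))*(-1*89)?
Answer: -83603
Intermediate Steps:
o = -30 (o = 3*(-10) = -30)
x(j) = 0 (x(j) = -4 + 4 = 0)
w(T) = T + T² (w(T) = (T² + 0*T) + T = (T² + 0) + T = T² + T = T + T²)
E(N, W) = -9 + 2*N*(-30 + W) (E(N, W) = -9 + (N + N)*(W - 30) = -9 + (2*N)*(-30 + W) = -9 + 2*N*(-30 + W))
1036 + E(-20, w(2))*(-1*89) = 1036 + (-9 - 60*(-20) + 2*(-20)*(2*(1 + 2)))*(-1*89) = 1036 + (-9 + 1200 + 2*(-20)*(2*3))*(-89) = 1036 + (-9 + 1200 + 2*(-20)*6)*(-89) = 1036 + (-9 + 1200 - 240)*(-89) = 1036 + 951*(-89) = 1036 - 84639 = -83603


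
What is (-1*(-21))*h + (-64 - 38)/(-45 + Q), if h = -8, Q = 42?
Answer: -134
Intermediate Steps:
(-1*(-21))*h + (-64 - 38)/(-45 + Q) = -1*(-21)*(-8) + (-64 - 38)/(-45 + 42) = 21*(-8) - 102/(-3) = -168 - 102*(-⅓) = -168 + 34 = -134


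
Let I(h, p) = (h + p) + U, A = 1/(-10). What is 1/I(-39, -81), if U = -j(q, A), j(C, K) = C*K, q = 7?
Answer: -10/1193 ≈ -0.0083822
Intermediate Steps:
A = -⅒ ≈ -0.10000
U = 7/10 (U = -7*(-1)/10 = -1*(-7/10) = 7/10 ≈ 0.70000)
I(h, p) = 7/10 + h + p (I(h, p) = (h + p) + 7/10 = 7/10 + h + p)
1/I(-39, -81) = 1/(7/10 - 39 - 81) = 1/(-1193/10) = -10/1193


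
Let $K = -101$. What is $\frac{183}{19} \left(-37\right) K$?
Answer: $\frac{683871}{19} \approx 35993.0$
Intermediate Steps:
$\frac{183}{19} \left(-37\right) K = \frac{183}{19} \left(-37\right) \left(-101\right) = \left(- \frac{6771}{19}\right) \left(-101\right) = \frac{683871}{19}$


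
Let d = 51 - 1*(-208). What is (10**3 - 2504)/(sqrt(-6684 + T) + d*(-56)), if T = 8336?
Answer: 779072/7513013 + 752*sqrt(413)/52591091 ≈ 0.10399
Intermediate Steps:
d = 259 (d = 51 + 208 = 259)
(10**3 - 2504)/(sqrt(-6684 + T) + d*(-56)) = (10**3 - 2504)/(sqrt(-6684 + 8336) + 259*(-56)) = (1000 - 2504)/(sqrt(1652) - 14504) = -1504/(2*sqrt(413) - 14504) = -1504/(-14504 + 2*sqrt(413))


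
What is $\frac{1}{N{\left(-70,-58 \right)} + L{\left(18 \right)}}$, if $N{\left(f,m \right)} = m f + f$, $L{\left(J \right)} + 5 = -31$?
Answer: $\frac{1}{3954} \approx 0.00025291$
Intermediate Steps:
$L{\left(J \right)} = -36$ ($L{\left(J \right)} = -5 - 31 = -36$)
$N{\left(f,m \right)} = f + f m$ ($N{\left(f,m \right)} = f m + f = f + f m$)
$\frac{1}{N{\left(-70,-58 \right)} + L{\left(18 \right)}} = \frac{1}{- 70 \left(1 - 58\right) - 36} = \frac{1}{\left(-70\right) \left(-57\right) - 36} = \frac{1}{3990 - 36} = \frac{1}{3954}$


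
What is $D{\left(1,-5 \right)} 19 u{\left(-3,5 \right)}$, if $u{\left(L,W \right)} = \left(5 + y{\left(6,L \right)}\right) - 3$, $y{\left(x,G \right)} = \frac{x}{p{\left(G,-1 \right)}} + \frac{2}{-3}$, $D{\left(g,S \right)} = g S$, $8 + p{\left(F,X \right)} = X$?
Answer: $- \frac{190}{3} \approx -63.333$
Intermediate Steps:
$p{\left(F,X \right)} = -8 + X$
$D{\left(g,S \right)} = S g$
$y{\left(x,G \right)} = - \frac{2}{3} - \frac{x}{9}$ ($y{\left(x,G \right)} = \frac{x}{-8 - 1} + \frac{2}{-3} = \frac{x}{-9} + 2 \left(- \frac{1}{3}\right) = x \left(- \frac{1}{9}\right) - \frac{2}{3} = - \frac{x}{9} - \frac{2}{3} = - \frac{2}{3} - \frac{x}{9}$)
$u{\left(L,W \right)} = \frac{2}{3}$ ($u{\left(L,W \right)} = \left(5 - \frac{4}{3}\right) - 3 = \frac{11}{3} - 3 = \frac{2}{3}$)
$D{\left(1,-5 \right)} 19 u{\left(-3,5 \right)} = \left(-5\right) 1 \cdot 19 \cdot \frac{2}{3} = \left(-5\right) 19 \cdot \frac{2}{3} = \left(-95\right) \frac{2}{3} = - \frac{190}{3}$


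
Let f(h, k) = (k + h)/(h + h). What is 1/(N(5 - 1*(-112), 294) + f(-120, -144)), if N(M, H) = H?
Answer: 10/2951 ≈ 0.0033887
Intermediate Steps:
f(h, k) = (h + k)/(2*h) (f(h, k) = (h + k)/((2*h)) = (h + k)*(1/(2*h)) = (h + k)/(2*h))
1/(N(5 - 1*(-112), 294) + f(-120, -144)) = 1/(294 + (½)*(-120 - 144)/(-120)) = 1/(294 + (½)*(-1/120)*(-264)) = 1/(294 + 11/10) = 1/(2951/10) = 10/2951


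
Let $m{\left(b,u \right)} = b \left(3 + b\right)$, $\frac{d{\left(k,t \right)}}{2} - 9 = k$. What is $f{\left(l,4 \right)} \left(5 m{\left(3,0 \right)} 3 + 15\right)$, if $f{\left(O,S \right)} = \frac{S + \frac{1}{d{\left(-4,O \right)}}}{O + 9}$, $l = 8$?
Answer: $\frac{2337}{34} \approx 68.735$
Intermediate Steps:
$d{\left(k,t \right)} = 18 + 2 k$
$f{\left(O,S \right)} = \frac{\frac{1}{10} + S}{9 + O}$ ($f{\left(O,S \right)} = \frac{S + \frac{1}{18 + 2 \left(-4\right)}}{O + 9} = \frac{S + \frac{1}{18 - 8}}{9 + O} = \frac{S + \frac{1}{10}}{9 + O} = \frac{\frac{1}{10} + S}{9 + O}$)
$f{\left(l,4 \right)} \left(5 m{\left(3,0 \right)} 3 + 15\right) = \frac{\frac{1}{10} + 4}{9 + 8} \left(5 \cdot 3 \left(3 + 3\right) 3 + 15\right) = \frac{1}{17} \cdot \frac{41}{10} \left(5 \cdot 3 \cdot 6 \cdot 3 + 15\right) = \frac{1}{17} \cdot \frac{41}{10} \left(5 \cdot 18 \cdot 3 + 15\right) = \frac{41 \left(90 \cdot 3 + 15\right)}{170} = \frac{41 \left(270 + 15\right)}{170} = \frac{41}{170} \cdot 285 = \frac{2337}{34}$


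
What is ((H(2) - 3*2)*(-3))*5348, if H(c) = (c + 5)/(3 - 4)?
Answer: 208572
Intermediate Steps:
H(c) = -5 - c (H(c) = (5 + c)/(-1) = (5 + c)*(-1) = -5 - c)
((H(2) - 3*2)*(-3))*5348 = (((-5 - 1*2) - 3*2)*(-3))*5348 = (((-5 - 2) - 6)*(-3))*5348 = ((-7 - 6)*(-3))*5348 = -13*(-3)*5348 = 39*5348 = 208572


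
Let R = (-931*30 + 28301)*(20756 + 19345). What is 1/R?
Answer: 1/14877471 ≈ 6.7216e-8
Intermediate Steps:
R = 14877471 (R = (-27930 + 28301)*40101 = 371*40101 = 14877471)
1/R = 1/14877471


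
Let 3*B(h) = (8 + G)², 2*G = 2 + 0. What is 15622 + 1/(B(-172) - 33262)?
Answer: 519197169/33235 ≈ 15622.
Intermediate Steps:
G = 1 (G = (2 + 0)/2 = (½)*2 = 1)
B(h) = 27 (B(h) = (8 + 1)²/3 = (⅓)*9² = (⅓)*81 = 27)
15622 + 1/(B(-172) - 33262) = 15622 + 1/(27 - 33262) = 15622 + 1/(-33235) = 15622 - 1/33235 = 519197169/33235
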